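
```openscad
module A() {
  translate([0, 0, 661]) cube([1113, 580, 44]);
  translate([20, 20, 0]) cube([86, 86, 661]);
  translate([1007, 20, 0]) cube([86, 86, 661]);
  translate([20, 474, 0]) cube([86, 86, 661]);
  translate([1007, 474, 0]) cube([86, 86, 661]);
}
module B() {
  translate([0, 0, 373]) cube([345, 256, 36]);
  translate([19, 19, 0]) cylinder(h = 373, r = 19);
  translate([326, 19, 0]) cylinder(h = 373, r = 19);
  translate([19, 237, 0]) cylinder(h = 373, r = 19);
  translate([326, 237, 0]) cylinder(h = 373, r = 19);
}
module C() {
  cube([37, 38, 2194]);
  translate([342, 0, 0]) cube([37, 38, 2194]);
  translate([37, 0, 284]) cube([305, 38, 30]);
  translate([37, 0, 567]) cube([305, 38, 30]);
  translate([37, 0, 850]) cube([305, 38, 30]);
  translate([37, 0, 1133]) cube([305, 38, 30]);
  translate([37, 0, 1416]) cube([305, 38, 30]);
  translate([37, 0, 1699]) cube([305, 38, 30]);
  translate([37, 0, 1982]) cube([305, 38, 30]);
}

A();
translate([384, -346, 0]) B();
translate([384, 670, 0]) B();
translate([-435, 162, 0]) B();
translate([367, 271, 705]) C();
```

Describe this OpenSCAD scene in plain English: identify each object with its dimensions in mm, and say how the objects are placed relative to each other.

A is a rectangular dining table. The top is 1113×580×44 mm with its upper surface at z = 705 mm. It stands on four 86×86 mm square legs, each inset 20 mm from the nearest pair of top edges, running from the floor to the underside of the top.

B is a simple wooden stool: a rectangular seat 345 mm (x) by 256 mm (y), 36 mm thick, top face at z = 409 mm, on four round legs, each 38 mm in diameter. The legs rest on z = 0, each leg's axis is inset half a diameter from the nearest pair of seat edges (so the leg's bounding box is flush with the corner).

C is a straight ladder. Two 37×38 mm vertical rails, 2194 mm tall, stand 379 mm apart (outside-to-outside) with their front faces coplanar on the −y side. 7 rungs, each 38 mm deep and 30 mm tall, span between the inner faces of the rails, front faces flush with the rails. The lowest rung's underside is at z = 284 mm and rungs are spaced 283 mm apart (underside to underside).

Three stools sit around the table at the −y, +y, −x sides. The ladder is on top of the table, centred.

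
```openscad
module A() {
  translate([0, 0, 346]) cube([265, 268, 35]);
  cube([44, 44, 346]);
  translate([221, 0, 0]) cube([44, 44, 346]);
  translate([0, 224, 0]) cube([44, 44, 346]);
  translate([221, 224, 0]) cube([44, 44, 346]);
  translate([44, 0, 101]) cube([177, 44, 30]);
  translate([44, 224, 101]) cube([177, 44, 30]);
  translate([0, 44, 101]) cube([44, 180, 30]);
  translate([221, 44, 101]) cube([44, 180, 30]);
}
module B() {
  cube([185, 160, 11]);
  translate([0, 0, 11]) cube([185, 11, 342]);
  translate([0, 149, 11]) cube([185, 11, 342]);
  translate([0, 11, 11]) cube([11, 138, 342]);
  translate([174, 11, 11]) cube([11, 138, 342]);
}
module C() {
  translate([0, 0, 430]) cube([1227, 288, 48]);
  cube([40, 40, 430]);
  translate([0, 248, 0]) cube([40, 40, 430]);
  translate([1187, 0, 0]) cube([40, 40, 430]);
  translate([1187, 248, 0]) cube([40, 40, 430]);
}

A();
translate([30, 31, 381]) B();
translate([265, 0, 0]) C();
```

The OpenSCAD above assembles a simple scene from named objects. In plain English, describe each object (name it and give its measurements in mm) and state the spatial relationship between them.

A is a four-legged stool. The seat is 265×268 mm, 35 mm thick, top at z = 381 mm. It stands on four square legs, each 44×44 mm in cross-section, from z = 0 to the seat underside, each flush with a corner of the seat. Four stretchers, 44 mm wide and 30 mm tall, connect adjacent legs with their undersides at z = 101 mm, each running between the inner faces of the legs it joins and aligned with the legs' outer faces on the other axis.

B is an open-topped rectangular box: outside dimensions 185×160×353 mm, with a uniform wall and base thickness of 11 mm. The base is a full 185×160 slab on the floor; four walls sit on top of the base. The front and back walls (the −y and +y sides) span the full width; the two side walls fit between them.

C is a long wooden bench with a 1227 mm (x) × 288 mm (y) seat, 48 mm thick, its top surface 478 mm above the floor. Four 40 mm square legs at the seat corners, flush with the edges, run from z = 0 to the seat underside.

The open box is on top of the stool. The bench is against the stool's +x side, with their −y faces flush.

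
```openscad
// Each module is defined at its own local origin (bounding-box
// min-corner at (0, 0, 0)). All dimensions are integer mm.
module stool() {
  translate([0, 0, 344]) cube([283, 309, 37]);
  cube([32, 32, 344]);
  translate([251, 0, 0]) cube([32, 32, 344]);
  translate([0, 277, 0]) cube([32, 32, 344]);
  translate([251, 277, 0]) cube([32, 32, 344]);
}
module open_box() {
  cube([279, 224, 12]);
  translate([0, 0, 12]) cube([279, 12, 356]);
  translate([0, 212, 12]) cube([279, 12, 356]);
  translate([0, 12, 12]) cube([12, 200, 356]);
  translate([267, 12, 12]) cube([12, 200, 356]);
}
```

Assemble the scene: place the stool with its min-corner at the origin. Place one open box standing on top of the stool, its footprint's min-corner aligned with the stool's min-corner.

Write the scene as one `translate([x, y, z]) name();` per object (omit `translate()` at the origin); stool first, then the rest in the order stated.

stool();
translate([0, 0, 381]) open_box();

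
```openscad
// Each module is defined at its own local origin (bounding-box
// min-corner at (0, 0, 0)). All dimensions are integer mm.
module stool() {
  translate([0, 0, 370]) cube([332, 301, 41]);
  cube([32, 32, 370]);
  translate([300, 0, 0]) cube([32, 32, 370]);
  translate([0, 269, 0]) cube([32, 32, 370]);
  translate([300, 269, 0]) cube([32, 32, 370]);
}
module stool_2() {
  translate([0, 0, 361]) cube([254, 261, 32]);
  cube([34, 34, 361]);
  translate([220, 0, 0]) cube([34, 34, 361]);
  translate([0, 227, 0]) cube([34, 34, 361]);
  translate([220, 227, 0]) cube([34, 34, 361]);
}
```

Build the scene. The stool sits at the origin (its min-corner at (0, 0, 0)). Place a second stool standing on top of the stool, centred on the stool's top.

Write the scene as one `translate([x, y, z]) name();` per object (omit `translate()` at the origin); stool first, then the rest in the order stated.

stool();
translate([39, 20, 411]) stool_2();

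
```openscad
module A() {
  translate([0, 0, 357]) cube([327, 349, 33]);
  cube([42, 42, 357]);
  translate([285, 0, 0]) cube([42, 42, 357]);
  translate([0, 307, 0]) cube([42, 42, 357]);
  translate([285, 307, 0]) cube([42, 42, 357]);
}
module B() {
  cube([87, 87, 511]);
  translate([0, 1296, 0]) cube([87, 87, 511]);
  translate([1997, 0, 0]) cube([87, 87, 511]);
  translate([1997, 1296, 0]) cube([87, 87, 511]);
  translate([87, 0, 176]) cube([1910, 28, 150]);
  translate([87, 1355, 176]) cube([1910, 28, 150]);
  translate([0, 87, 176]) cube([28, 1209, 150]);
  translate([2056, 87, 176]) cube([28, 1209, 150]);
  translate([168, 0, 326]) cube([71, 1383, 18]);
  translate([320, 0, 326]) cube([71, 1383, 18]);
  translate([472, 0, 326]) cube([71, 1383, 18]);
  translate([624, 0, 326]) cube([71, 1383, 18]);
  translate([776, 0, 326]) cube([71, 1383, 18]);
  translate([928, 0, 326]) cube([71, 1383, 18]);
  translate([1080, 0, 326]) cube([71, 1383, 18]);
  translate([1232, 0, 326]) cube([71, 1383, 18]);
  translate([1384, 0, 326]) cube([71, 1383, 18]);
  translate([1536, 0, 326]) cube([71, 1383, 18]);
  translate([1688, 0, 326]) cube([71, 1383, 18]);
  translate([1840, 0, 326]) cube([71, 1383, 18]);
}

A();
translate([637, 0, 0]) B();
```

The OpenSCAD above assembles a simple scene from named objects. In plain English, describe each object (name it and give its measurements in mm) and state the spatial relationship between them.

A is a four-legged stool. The seat is 327×349 mm, 33 mm thick, top at z = 390 mm. It stands on four square legs, each 42×42 mm in cross-section, from z = 0 to the seat underside, each flush with a corner of the seat.

B is a bed frame 2084 mm long (x) by 1383 mm wide (y). Four 87×87 mm corner posts, 511 mm tall, at the corners of the footprint. Four rails of 28 mm thickness and 150 mm height run between adjacent posts with their undersides at z = 176 mm, their outer faces flush with the outside of the frame (the two x-running rails run between the posts' inner faces; the two y-running rails run between the posts' inner faces). 12 slats, each 71 mm wide (x) and 18 mm thick, lie across the top of the two x-running rails, running the full 1383 mm width of the frame in y; the slats are evenly spaced along x between the inner faces of the end posts with equal gaps (rounded down to the nearest mm) at the −x end and between each pair — any rounding remainder accumulates at the +x end.

The bed frame is on the floor beside the stool on its +x side.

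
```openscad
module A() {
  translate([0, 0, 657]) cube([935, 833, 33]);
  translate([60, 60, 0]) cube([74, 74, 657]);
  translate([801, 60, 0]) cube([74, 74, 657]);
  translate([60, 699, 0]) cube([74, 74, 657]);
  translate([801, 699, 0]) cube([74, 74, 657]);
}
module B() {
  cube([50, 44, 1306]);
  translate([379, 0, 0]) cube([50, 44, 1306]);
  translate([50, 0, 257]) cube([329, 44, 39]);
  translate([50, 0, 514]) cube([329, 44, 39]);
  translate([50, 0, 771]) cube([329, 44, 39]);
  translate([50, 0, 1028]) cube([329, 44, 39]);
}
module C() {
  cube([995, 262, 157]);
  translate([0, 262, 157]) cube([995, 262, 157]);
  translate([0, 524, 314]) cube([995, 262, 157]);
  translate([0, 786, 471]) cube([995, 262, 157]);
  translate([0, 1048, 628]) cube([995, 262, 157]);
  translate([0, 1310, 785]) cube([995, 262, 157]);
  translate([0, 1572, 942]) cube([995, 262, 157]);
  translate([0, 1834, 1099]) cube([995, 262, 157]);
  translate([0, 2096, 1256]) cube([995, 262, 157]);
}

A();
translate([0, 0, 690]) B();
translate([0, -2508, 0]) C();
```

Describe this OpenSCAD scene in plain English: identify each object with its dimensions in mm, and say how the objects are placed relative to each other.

A is a table with a 935×833 mm rectangular top, 33 mm thick, top surface at z = 690 mm, supported by four 74×74 mm square legs, each inset 60 mm from the nearest pair of top edges, running from the floor.

B is a straight ladder. Two 50×44 mm vertical rails, 1306 mm tall, stand 429 mm apart (outside-to-outside) with their front faces coplanar on the −y side. 4 rungs, each 44 mm deep and 39 mm tall, span between the inner faces of the rails, front faces flush with the rails. The lowest rung's underside is at z = 257 mm and rungs are spaced 257 mm apart (underside to underside).

C is a straight staircase of 9 solid steps. Each step is 995 mm wide (x), 262 mm deep (y, the going) and 157 mm tall (the rise). The first step rests on the floor; each subsequent step sits one going further in +y and one rise higher in +z, directly behind and above the previous step with no overlap.

The ladder is on top of the table. The staircase is on the floor beside the table on its −y side.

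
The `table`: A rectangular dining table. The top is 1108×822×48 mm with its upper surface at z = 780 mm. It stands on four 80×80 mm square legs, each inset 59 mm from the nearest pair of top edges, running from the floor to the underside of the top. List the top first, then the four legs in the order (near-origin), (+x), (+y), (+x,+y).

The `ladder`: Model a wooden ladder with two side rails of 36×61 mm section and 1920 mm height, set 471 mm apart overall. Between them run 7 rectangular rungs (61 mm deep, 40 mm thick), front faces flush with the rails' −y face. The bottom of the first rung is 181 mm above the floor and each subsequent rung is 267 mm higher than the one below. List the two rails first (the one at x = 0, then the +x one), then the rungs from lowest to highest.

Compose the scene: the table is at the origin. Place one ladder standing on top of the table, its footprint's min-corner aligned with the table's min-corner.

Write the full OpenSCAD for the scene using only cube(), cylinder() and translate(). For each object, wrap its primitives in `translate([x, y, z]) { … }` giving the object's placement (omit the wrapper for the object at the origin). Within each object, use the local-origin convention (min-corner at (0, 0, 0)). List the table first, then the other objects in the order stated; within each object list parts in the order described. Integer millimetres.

translate([0, 0, 732]) cube([1108, 822, 48]);
translate([59, 59, 0]) cube([80, 80, 732]);
translate([969, 59, 0]) cube([80, 80, 732]);
translate([59, 683, 0]) cube([80, 80, 732]);
translate([969, 683, 0]) cube([80, 80, 732]);
translate([0, 0, 780]) {
  cube([36, 61, 1920]);
  translate([435, 0, 0]) cube([36, 61, 1920]);
  translate([36, 0, 181]) cube([399, 61, 40]);
  translate([36, 0, 448]) cube([399, 61, 40]);
  translate([36, 0, 715]) cube([399, 61, 40]);
  translate([36, 0, 982]) cube([399, 61, 40]);
  translate([36, 0, 1249]) cube([399, 61, 40]);
  translate([36, 0, 1516]) cube([399, 61, 40]);
  translate([36, 0, 1783]) cube([399, 61, 40]);
}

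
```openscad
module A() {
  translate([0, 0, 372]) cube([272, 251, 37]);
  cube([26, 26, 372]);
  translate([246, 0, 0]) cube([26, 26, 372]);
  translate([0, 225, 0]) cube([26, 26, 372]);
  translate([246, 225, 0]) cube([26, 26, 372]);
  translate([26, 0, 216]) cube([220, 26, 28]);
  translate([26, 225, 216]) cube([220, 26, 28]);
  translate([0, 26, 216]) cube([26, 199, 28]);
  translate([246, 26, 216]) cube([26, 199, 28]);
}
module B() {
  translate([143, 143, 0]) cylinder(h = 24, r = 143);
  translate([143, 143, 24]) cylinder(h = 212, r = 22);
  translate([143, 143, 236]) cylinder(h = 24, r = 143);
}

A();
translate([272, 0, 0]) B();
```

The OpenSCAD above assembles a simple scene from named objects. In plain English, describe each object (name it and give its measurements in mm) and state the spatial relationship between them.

A is a simple wooden stool: a rectangular seat 272 mm (x) by 251 mm (y), 37 mm thick, top face at z = 409 mm, on four square legs, each 26×26 mm in cross-section. The legs rest on z = 0, each flush with a corner of the seat. Four stretchers, 26 mm wide and 28 mm tall, connect adjacent legs with their undersides at z = 216 mm, each running between the inner faces of the legs it joins and aligned with the legs' outer faces on the other axis.

B is a spool: two coaxial disc flanges of radius 143 mm and thickness 24 mm, joined by a core cylinder of radius 22 mm and height 212 mm. The lower flange rests on z = 0 and the three cylinders share a vertical axis.

The spool is against the stool's +x side, with their −y faces flush.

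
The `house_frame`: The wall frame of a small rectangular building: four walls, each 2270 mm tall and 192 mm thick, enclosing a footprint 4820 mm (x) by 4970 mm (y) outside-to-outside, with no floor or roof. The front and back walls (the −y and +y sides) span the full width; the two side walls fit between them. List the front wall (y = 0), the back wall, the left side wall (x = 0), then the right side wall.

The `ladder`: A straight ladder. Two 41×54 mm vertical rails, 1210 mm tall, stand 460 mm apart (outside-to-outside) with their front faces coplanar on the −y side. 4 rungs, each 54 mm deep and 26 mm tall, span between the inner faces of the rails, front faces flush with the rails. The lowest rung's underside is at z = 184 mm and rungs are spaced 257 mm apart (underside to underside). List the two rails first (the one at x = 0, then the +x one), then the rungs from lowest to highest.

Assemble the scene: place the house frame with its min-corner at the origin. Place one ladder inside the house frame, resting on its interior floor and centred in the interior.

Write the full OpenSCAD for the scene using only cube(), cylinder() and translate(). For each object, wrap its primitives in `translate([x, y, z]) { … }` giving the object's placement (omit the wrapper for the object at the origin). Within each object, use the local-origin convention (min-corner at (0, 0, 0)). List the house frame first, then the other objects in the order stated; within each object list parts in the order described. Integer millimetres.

cube([4820, 192, 2270]);
translate([0, 4778, 0]) cube([4820, 192, 2270]);
translate([0, 192, 0]) cube([192, 4586, 2270]);
translate([4628, 192, 0]) cube([192, 4586, 2270]);
translate([2180, 2458, 0]) {
  cube([41, 54, 1210]);
  translate([419, 0, 0]) cube([41, 54, 1210]);
  translate([41, 0, 184]) cube([378, 54, 26]);
  translate([41, 0, 441]) cube([378, 54, 26]);
  translate([41, 0, 698]) cube([378, 54, 26]);
  translate([41, 0, 955]) cube([378, 54, 26]);
}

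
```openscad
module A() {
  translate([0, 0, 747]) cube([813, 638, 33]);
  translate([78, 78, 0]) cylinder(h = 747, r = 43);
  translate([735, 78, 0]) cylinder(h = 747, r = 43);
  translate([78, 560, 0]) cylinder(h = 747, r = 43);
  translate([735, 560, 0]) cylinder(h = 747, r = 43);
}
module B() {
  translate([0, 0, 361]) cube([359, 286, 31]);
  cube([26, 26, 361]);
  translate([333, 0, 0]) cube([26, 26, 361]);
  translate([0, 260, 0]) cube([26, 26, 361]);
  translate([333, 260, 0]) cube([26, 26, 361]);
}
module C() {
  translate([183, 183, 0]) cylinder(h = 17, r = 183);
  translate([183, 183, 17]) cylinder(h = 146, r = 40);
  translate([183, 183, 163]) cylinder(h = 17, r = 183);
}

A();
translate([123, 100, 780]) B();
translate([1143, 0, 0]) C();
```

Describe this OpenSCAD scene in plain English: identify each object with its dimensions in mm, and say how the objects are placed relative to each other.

A is a table: top 813 mm (x) × 638 mm (y), 33 mm thick, upper face at z = 780 mm, on four round legs of 86 mm diameter, each leg's bounding box inset 35 mm from the nearest pair of top edges, running from z = 0 to the bottom of the top.

B is a four-legged stool. The seat is 359×286 mm, 31 mm thick, top at z = 392 mm. It stands on four square legs, each 26×26 mm in cross-section, from z = 0 to the seat underside, each flush with a corner of the seat.

C is a spool: two coaxial disc flanges of radius 183 mm and thickness 17 mm, joined by a core cylinder of radius 40 mm and height 146 mm. The lower flange rests on z = 0 and the three cylinders share a vertical axis.

The stool is on top of the table. The spool is on the floor beside the table on its +x side.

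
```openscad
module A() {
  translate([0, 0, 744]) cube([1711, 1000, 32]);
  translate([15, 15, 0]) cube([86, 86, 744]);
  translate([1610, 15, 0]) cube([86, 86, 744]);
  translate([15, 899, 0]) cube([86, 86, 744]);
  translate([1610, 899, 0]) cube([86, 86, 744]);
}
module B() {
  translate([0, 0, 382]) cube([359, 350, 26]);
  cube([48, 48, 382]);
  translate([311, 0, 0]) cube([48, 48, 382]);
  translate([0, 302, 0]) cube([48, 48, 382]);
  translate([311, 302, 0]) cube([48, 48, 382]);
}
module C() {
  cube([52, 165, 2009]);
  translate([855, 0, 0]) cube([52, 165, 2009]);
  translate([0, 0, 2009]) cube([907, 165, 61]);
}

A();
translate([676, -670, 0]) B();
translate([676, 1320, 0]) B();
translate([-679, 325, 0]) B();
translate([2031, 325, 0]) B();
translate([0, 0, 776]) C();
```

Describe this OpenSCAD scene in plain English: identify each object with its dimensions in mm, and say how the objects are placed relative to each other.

A is a table with a 1711×1000 mm rectangular top, 32 mm thick, top surface at z = 776 mm, supported by four 86×86 mm square legs, each inset 15 mm from the nearest pair of top edges, running from the floor.

B is a four-legged stool. The seat is a 359×350×26 mm slab whose top surface is at z = 408 mm; four square legs, each 48×48 mm in cross-section, run from the floor (z = 0) to the underside of the seat, each flush with a corner of the seat.

C is a door frame. The clear opening is 803 mm wide and 2009 mm high. Two 52 mm wide jambs, 165 mm deep, stand either side of the opening from the floor to the top of the opening. A 61 mm thick head sits across the top of both jambs, spanning the full outside width of the frame.

Four stools sit around the table at the −y, +y, −x, +x sides. The door frame is on top of the table.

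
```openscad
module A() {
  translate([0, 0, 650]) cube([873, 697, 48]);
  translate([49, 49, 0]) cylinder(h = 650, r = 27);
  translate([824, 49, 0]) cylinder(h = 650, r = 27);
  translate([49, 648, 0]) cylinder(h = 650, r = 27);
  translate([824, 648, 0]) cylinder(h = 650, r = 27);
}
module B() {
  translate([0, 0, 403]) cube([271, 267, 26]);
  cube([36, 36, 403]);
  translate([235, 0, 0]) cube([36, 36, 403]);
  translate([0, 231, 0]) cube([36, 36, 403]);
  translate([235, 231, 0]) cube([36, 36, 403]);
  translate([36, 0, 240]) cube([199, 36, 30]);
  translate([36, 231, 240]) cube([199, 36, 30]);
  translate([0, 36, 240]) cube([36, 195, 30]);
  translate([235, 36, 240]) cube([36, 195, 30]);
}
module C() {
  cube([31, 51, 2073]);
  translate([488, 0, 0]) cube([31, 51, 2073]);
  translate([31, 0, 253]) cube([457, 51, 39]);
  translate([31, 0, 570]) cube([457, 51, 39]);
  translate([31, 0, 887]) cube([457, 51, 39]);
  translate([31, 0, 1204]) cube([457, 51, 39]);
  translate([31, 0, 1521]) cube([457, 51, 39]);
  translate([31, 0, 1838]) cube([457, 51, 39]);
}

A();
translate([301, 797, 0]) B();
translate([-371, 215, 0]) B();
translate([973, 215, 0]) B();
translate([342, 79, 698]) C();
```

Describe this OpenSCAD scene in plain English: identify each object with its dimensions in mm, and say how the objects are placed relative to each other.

A is a table with a 873×697 mm rectangular top, 48 mm thick, top surface at z = 698 mm, supported by four round legs of 54 mm diameter, each leg's bounding box inset 22 mm from the nearest pair of top edges, running from the floor.

B is a four-legged stool. The seat is 271×267 mm, 26 mm thick, top at z = 429 mm. It stands on four square legs, each 36×36 mm in cross-section, from z = 0 to the seat underside, each flush with a corner of the seat. Four stretchers, 36 mm wide and 30 mm tall, connect adjacent legs with their undersides at z = 240 mm, each running between the inner faces of the legs it joins and aligned with the legs' outer faces on the other axis.

C is a wooden ladder with two side rails of 31×51 mm section and 2073 mm height, set 519 mm apart overall. Between them run 6 rectangular rungs (51 mm deep, 39 mm thick), front faces flush with the rails' −y face. The bottom of the first rung is 253 mm above the floor and each subsequent rung is 317 mm higher than the one below.

Three stools sit around the table at the +y, −x, +x sides. The ladder is on top of the table.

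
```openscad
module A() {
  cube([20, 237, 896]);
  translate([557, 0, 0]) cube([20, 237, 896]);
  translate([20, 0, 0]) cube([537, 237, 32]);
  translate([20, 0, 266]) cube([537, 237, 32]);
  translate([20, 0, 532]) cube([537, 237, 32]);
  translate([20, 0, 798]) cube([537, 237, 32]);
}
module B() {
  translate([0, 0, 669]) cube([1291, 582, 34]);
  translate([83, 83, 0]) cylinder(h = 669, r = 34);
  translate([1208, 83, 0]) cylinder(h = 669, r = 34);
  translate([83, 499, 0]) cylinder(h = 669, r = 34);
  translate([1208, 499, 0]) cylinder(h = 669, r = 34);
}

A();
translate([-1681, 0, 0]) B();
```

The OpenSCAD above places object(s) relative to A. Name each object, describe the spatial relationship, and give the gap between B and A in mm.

The table's nearest face is 390 mm from the bookshelf's −x face.

A is a bookshelf. B is a table. The table is on the floor beside the bookshelf on its −x side. The gap between the table and the bookshelf is 390 mm.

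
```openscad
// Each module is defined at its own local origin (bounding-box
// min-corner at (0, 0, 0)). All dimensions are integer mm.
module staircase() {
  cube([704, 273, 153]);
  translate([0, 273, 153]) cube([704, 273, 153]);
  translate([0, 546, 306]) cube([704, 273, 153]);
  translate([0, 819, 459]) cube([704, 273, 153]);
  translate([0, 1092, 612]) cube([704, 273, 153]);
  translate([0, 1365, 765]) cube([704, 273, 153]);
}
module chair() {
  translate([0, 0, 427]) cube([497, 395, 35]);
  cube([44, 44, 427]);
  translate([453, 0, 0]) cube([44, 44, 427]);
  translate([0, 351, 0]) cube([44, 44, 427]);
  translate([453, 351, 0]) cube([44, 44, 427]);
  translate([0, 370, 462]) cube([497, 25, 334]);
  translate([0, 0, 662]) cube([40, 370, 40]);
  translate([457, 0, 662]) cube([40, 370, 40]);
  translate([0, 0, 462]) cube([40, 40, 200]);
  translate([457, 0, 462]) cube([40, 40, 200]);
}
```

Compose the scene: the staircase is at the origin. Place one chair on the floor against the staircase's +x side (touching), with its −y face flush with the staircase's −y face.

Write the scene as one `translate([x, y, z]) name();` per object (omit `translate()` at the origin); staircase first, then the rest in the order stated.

staircase();
translate([704, 0, 0]) chair();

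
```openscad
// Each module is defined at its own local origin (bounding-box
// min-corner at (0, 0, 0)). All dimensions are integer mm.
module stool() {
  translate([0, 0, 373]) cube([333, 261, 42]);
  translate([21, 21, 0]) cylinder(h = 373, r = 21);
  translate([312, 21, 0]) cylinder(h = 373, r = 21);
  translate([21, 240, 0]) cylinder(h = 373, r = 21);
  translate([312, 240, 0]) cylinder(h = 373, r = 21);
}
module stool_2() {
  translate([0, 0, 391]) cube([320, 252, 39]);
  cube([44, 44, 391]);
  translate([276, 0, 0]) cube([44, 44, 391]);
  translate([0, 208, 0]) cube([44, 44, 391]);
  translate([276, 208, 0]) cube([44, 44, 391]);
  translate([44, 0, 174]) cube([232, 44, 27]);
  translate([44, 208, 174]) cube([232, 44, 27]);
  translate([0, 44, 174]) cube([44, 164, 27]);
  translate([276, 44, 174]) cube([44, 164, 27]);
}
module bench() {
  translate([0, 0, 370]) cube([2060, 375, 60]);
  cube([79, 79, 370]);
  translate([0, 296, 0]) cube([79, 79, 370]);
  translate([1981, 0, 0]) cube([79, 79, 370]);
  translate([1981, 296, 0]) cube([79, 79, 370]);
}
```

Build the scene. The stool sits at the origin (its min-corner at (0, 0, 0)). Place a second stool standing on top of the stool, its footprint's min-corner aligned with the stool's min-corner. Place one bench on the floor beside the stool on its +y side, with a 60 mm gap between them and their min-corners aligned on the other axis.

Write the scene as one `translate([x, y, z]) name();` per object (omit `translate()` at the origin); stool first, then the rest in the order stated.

stool();
translate([0, 0, 415]) stool_2();
translate([0, 321, 0]) bench();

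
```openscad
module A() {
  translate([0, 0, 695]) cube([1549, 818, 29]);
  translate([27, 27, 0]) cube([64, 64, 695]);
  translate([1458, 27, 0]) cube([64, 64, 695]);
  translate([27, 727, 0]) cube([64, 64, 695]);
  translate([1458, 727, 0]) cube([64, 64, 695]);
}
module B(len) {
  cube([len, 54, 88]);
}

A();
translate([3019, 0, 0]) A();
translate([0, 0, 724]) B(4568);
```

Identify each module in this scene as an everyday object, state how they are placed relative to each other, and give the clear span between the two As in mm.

A is a table. B is a beam. A beam spans the tops of two tables. The clear span between the two tables is 1470 mm.

Second table starts at x = 3019; first ends at x = 1549; clear span = 3019 − 1549 = 1470 mm.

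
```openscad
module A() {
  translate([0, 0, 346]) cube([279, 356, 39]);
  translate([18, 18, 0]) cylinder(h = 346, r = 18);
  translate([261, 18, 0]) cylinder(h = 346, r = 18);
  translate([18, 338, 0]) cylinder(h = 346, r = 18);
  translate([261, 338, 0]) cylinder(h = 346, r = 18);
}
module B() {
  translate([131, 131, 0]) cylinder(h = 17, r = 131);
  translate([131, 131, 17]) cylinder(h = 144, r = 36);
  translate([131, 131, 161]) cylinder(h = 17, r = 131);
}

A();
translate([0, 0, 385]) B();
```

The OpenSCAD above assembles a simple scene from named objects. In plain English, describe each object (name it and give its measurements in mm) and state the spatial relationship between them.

A is a four-legged stool. The seat is a 279×356×39 mm slab whose top surface is at z = 385 mm; four round legs, each 36 mm in diameter, run from the floor (z = 0) to the underside of the seat, each leg's axis is inset half a diameter from the nearest pair of seat edges (so the leg's bounding box is flush with the corner).

B is a spool: two coaxial disc flanges of radius 131 mm and thickness 17 mm, joined by a core cylinder of radius 36 mm and height 144 mm. The lower flange rests on z = 0 and the three cylinders share a vertical axis.

The spool is on top of the stool.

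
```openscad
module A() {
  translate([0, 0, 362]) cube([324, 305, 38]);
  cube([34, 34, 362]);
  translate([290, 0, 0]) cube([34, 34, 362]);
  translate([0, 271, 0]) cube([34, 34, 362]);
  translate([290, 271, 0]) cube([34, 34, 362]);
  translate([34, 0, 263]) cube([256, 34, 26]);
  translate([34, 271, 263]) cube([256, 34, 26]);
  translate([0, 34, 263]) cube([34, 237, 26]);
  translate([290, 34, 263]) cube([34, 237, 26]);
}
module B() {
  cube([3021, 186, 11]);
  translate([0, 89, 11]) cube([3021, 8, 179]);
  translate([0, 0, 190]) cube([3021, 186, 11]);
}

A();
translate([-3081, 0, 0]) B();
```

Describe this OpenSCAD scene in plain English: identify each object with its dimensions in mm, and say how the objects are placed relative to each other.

A is a four-legged stool. The seat is 324×305 mm, 38 mm thick, top at z = 400 mm. It stands on four square legs, each 34×34 mm in cross-section, from z = 0 to the seat underside, each flush with a corner of the seat. Four stretchers, 34 mm wide and 26 mm tall, connect adjacent legs with their undersides at z = 263 mm, each running between the inner faces of the legs it joins and aligned with the legs' outer faces on the other axis.

B is an I-beam lying along x, 3021 mm long. Overall section height 201 mm. Two flanges 186 mm wide (y) and 11 mm thick, one on the floor and one at the top; a web 8 mm thick runs between them, centred on the flange width.

The I-beam is on the floor beside the stool on its −x side.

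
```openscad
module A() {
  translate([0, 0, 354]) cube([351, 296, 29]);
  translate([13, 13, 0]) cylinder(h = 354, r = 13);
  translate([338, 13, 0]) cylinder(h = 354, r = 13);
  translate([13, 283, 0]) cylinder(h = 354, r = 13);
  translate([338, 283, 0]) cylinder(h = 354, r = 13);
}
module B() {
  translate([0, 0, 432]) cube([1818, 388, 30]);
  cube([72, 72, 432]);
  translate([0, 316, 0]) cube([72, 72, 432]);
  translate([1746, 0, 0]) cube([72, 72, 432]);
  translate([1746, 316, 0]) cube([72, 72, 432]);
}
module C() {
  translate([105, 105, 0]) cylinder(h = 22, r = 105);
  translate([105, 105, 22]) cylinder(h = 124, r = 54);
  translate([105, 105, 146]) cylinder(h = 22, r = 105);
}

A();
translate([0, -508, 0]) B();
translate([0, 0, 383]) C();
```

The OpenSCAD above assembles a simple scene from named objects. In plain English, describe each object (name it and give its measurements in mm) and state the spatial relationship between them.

A is a four-legged stool. The seat is a 351×296×29 mm slab whose top surface is at z = 383 mm; four round legs, each 26 mm in diameter, run from the floor (z = 0) to the underside of the seat, each leg's axis is inset half a diameter from the nearest pair of seat edges (so the leg's bounding box is flush with the corner).

B is a long wooden bench with a 1818 mm (x) × 388 mm (y) seat, 30 mm thick, its top surface 462 mm above the floor. Four 72 mm square legs at the seat corners, flush with the edges, run from z = 0 to the seat underside.

C is a spool: two coaxial disc flanges of radius 105 mm and thickness 22 mm, joined by a core cylinder of radius 54 mm and height 124 mm. The lower flange rests on z = 0 and the three cylinders share a vertical axis.

The bench is on the floor beside the stool on its −y side. The spool is on top of the stool.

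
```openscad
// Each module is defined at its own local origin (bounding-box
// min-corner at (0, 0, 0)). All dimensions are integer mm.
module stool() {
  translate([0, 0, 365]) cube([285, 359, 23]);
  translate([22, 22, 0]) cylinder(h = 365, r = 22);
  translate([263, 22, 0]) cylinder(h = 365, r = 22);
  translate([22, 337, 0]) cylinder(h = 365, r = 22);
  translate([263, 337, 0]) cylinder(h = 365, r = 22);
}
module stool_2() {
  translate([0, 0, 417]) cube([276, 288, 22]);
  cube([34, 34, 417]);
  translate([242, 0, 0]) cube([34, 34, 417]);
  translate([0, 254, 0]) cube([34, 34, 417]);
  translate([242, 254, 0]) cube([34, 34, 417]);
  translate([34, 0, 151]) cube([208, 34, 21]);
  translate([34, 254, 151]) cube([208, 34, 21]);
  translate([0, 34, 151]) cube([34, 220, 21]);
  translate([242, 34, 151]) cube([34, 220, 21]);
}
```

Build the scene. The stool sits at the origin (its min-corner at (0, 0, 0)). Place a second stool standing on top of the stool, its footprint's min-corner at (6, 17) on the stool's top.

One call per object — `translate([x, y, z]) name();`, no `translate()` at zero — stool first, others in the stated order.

stool();
translate([6, 17, 388]) stool_2();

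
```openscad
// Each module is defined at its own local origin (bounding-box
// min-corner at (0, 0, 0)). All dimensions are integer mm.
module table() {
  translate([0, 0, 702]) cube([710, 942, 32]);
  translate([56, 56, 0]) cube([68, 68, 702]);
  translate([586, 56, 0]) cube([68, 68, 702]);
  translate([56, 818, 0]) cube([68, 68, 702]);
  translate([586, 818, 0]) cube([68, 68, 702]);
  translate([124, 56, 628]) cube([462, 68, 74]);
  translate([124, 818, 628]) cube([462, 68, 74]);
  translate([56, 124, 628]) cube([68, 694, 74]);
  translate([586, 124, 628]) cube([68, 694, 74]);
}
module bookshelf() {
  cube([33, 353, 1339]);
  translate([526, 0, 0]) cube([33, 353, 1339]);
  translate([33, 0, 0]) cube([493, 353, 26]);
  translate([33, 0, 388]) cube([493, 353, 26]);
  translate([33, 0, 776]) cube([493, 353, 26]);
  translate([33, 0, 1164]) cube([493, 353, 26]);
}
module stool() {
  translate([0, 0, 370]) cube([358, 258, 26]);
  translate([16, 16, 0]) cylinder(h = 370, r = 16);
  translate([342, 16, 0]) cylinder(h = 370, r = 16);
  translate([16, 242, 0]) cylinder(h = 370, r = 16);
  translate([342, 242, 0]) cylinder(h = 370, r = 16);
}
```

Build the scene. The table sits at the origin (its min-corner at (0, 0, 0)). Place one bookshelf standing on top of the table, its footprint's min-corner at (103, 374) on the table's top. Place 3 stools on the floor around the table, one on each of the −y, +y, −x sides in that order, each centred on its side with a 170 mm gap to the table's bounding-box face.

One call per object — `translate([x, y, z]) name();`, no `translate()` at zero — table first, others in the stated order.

table();
translate([103, 374, 734]) bookshelf();
translate([176, -428, 0]) stool();
translate([176, 1112, 0]) stool();
translate([-528, 342, 0]) stool();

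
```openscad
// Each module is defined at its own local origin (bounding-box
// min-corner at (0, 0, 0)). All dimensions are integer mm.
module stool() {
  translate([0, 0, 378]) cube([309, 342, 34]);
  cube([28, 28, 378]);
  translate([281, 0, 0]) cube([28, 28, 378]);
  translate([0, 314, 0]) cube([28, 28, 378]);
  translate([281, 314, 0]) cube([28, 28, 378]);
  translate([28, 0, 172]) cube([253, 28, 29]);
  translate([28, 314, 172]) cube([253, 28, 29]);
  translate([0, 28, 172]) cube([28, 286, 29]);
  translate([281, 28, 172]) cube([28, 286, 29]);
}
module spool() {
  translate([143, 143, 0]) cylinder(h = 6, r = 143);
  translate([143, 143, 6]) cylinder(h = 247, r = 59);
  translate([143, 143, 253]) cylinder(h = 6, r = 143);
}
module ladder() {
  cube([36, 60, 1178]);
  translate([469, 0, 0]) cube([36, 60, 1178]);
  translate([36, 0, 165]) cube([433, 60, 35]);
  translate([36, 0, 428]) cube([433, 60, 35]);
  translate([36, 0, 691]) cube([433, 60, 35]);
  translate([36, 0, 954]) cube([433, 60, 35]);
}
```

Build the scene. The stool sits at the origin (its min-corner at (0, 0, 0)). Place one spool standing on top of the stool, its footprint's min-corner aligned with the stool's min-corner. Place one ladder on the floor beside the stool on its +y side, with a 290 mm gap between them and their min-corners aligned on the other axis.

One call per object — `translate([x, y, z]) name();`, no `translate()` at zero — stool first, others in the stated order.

stool();
translate([0, 0, 412]) spool();
translate([0, 632, 0]) ladder();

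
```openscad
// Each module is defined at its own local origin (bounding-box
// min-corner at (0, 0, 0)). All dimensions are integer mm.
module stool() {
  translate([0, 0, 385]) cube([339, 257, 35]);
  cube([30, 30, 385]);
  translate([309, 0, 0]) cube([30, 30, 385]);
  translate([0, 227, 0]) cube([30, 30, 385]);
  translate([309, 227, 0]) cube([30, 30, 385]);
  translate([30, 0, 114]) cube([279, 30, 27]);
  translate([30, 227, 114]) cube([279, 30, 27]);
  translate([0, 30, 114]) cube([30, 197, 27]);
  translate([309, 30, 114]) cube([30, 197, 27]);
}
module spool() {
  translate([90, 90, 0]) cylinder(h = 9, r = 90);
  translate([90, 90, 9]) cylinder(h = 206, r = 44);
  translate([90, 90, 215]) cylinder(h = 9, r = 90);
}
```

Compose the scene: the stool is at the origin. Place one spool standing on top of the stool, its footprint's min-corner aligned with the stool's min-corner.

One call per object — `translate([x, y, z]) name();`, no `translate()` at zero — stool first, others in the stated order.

stool();
translate([0, 0, 420]) spool();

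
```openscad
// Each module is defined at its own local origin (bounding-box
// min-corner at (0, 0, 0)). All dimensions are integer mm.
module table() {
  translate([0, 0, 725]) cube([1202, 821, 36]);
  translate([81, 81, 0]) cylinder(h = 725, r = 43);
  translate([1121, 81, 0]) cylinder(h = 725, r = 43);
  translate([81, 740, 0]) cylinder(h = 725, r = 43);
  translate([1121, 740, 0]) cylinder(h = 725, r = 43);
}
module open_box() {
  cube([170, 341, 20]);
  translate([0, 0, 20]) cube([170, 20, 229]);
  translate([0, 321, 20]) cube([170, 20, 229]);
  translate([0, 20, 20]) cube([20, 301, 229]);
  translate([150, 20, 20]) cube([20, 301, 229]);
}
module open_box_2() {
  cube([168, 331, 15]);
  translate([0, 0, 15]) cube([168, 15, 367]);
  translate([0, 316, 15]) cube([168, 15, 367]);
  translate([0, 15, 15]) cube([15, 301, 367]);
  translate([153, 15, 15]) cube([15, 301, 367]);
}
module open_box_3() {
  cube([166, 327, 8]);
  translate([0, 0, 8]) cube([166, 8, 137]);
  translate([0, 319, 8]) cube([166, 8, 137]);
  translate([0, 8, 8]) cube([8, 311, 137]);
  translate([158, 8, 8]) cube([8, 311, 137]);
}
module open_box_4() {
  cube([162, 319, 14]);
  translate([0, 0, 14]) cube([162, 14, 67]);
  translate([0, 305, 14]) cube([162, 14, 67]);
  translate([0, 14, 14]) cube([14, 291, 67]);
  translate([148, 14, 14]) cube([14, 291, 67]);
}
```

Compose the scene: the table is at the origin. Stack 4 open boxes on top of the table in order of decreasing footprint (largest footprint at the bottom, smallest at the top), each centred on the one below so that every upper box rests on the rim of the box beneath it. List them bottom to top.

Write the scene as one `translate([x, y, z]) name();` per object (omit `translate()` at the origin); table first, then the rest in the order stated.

table();
translate([516, 240, 761]) open_box();
translate([517, 245, 1010]) open_box_2();
translate([518, 247, 1392]) open_box_3();
translate([520, 251, 1537]) open_box_4();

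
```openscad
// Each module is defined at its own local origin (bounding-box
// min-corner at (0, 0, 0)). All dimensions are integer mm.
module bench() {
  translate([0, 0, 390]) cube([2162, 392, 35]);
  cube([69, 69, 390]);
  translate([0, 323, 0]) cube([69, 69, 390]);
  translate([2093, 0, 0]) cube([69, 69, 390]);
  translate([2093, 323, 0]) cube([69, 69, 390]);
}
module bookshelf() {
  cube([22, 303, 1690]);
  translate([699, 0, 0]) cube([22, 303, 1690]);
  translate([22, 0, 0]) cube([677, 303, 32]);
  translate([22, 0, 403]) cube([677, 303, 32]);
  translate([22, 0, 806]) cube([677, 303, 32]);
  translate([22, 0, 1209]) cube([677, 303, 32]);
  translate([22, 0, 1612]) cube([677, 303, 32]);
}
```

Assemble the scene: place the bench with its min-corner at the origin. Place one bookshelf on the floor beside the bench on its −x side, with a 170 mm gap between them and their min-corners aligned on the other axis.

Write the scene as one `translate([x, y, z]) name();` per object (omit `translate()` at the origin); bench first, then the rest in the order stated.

bench();
translate([-891, 0, 0]) bookshelf();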